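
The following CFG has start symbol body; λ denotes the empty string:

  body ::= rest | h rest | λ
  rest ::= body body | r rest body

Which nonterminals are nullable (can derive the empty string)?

{ body, rest }

Directly nullable (have an λ-production): body.
rest ::= body body with every symbol nullable, so rest is nullable.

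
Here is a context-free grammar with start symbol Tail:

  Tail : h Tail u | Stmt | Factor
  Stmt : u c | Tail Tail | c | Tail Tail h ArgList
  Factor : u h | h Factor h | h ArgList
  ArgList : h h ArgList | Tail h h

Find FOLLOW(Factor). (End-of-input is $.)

In Tail : Factor: Factor is at the end, add FOLLOW(Tail) = { $, c, h, u }.
In Factor : h Factor h: add FIRST(h) = { h }.
Union: FOLLOW(Factor) = { $, c, h, u }.

{ $, c, h, u }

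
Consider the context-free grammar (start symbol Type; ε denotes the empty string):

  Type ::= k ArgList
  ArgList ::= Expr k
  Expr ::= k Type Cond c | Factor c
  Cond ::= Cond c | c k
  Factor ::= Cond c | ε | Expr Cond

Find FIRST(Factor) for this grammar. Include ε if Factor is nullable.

From Factor ::= Cond c: add FIRST(Cond) = { c }.
Factor ::= ε contributes ε.
From Factor ::= Expr Cond: add FIRST(Expr) = { c, k }.
Union: FIRST(Factor) = { c, k, ε }.

{ c, k, ε }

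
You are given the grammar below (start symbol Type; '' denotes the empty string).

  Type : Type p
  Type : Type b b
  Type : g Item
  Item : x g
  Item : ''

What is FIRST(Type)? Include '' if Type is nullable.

From Type : Type p: add FIRST(Type) = { g }.
From Type : Type b b: add FIRST(Type) = { g }.
Type : g Item contributes {g}.
Union: FIRST(Type) = { g }.

{ g }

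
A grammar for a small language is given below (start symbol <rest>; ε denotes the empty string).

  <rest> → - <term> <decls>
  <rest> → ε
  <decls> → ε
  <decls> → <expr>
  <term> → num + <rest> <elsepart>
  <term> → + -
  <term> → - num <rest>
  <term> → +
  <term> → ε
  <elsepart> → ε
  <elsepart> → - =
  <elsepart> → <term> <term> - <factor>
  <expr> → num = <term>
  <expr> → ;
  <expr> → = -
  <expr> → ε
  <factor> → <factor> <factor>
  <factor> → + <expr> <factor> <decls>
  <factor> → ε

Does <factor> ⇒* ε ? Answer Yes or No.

Yes

<factor> has an ε-production, so <factor> ⇒ ε.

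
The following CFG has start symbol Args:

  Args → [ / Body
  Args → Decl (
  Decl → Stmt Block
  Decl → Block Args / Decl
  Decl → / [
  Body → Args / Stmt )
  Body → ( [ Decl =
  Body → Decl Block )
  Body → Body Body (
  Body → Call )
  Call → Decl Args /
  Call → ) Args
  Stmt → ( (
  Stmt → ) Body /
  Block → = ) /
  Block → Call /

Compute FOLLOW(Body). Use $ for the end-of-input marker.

In Args → [ / Body: Body is at the end, add FOLLOW(Args) = { $, ), / }.
In Body → Body Body (: add FIRST(Body () = { (, ), /, =, [ }.
In Body → Body Body (: add FIRST(() = { ( }.
In Stmt → ) Body /: add FIRST(/) = { / }.
Union: FOLLOW(Body) = { $, (, ), /, =, [ }.

{ $, (, ), /, =, [ }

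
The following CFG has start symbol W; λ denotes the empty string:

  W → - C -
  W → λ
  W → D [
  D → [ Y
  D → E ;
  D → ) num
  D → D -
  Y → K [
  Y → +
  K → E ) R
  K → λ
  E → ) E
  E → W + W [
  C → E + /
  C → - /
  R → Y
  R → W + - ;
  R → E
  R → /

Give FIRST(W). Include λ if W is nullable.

W → - C - contributes {-}.
W → λ contributes λ.
From W → D [: add FIRST(D) = { ), +, -, [ }.
Union: FIRST(W) = { ), +, -, [, λ }.

{ ), +, -, [, λ }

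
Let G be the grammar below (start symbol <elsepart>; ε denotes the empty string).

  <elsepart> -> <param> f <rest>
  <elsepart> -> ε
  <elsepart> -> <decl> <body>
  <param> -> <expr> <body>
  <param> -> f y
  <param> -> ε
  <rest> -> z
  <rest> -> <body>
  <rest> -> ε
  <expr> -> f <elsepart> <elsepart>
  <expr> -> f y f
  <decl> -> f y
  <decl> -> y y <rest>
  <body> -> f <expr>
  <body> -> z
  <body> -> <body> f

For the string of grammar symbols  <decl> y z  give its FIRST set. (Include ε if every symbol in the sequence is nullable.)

{ f, y }

Add FIRST(<decl>) = { f, y }; <decl> is not nullable, stop.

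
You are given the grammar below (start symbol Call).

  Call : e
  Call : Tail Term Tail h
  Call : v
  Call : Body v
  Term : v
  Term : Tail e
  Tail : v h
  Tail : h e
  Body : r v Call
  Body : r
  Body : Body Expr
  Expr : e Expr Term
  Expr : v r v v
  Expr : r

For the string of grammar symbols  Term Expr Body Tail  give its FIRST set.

Add FIRST(Term) = { h, v }; Term is not nullable, stop.

{ h, v }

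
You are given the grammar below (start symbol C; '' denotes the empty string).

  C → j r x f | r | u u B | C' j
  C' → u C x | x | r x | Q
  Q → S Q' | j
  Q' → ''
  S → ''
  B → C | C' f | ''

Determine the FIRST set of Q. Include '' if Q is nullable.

From Q → S Q': S, Q' nullable, take FIRST(S) ∪ FIRST(Q') = {  }; also '' since the whole RHS is nullable.
Q → j contributes {j}.
Union: FIRST(Q) = { j, '' }.

{ j, '' }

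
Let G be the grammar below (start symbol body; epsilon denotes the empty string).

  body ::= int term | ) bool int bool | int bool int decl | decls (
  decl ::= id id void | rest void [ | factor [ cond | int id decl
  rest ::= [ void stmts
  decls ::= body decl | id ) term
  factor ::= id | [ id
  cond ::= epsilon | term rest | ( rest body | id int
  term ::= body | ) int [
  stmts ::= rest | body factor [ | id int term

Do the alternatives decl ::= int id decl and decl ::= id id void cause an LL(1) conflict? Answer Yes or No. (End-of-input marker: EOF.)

No

FIRST(int id decl) = { int } and FIRST(id id void) = { id }.
The FIRST sets are disjoint and neither alternative is nullable — no conflict.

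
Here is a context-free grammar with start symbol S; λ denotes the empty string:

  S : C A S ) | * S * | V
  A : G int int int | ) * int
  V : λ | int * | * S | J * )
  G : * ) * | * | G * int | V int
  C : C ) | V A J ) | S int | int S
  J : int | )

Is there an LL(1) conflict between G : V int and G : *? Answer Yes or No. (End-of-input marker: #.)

Yes

FIRST(V int) = { ), *, int } and FIRST(*) = { * }.
Both contain *, so the two alternatives are not disjoint — LL(1) conflict.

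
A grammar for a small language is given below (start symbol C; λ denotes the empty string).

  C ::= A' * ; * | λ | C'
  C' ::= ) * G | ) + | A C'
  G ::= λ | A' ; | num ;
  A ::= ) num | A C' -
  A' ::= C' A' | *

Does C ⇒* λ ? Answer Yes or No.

Yes

C has an λ-production, so C ⇒ λ.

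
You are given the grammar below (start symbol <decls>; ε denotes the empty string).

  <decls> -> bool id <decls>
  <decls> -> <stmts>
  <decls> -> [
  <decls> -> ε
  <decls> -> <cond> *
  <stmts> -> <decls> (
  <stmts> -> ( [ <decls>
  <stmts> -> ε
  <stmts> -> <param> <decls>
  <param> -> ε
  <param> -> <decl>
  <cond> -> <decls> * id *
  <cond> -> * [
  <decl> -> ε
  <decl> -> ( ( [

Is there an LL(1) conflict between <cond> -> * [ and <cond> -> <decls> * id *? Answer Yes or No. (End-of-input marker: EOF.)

FIRST(* [) = { * } and FIRST(<decls> * id *) = { (, *, [, bool }.
Both contain *, so the two alternatives are not disjoint — LL(1) conflict.

Yes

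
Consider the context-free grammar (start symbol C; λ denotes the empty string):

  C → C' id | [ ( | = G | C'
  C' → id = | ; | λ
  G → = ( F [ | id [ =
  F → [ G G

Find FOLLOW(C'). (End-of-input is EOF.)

{ EOF, id }

In C → C' id: add FIRST(id) = { id }.
In C → C': C' is at the end, add FOLLOW(C) = { EOF }.
Union: FOLLOW(C') = { EOF, id }.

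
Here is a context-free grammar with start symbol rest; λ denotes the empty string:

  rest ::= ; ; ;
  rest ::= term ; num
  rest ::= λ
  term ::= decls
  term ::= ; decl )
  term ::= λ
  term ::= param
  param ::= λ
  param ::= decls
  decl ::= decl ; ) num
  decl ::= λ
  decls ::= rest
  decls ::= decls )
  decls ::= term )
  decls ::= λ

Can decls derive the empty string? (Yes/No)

Yes

decls has an λ-production, so decls ⇒ λ.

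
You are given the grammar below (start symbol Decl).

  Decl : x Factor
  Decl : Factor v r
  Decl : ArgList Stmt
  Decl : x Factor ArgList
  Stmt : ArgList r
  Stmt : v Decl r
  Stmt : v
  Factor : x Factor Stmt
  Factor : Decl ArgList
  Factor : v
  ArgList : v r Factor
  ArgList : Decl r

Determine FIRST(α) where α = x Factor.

{ x }

x is a terminal; add {x} and stop.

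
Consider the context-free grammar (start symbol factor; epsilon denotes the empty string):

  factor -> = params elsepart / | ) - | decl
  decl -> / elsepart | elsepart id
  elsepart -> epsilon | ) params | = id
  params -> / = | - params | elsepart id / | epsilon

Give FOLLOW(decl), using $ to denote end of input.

{ $ }

In factor -> decl: decl is at the end, add FOLLOW(factor) = { $ }.
Union: FOLLOW(decl) = { $ }.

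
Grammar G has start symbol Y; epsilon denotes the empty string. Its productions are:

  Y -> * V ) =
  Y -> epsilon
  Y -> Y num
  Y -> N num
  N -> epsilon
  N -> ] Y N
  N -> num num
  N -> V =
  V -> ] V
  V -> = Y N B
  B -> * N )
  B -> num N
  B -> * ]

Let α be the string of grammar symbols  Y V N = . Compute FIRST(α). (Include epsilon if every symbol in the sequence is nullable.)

Add FIRST(Y)\{epsilon} = { *, =, ], num }; Y is nullable, continue.
Add FIRST(V) = { =, ] }; V is not nullable, stop.

{ *, =, ], num }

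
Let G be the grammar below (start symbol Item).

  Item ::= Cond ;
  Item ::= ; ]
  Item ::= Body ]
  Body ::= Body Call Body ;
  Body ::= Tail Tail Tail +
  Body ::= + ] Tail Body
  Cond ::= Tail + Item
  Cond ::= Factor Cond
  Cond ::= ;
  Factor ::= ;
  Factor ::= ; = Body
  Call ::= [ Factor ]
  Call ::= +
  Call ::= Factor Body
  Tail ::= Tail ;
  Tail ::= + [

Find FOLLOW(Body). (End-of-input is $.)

In Item ::= Body ]: add FIRST(]) = { ] }.
In Body ::= Body Call Body ;: add FIRST(Call Body ;) = { +, ;, [ }.
In Body ::= Body Call Body ;: add FIRST(;) = { ; }.
In Body ::= + ] Tail Body: Body is at the end, add FOLLOW(Body) = { +, ;, [, ] }.
In Factor ::= ; = Body: Body is at the end, add FOLLOW(Factor) = { +, ;, ] }.
In Call ::= Factor Body: Body is at the end, add FOLLOW(Call) = { + }.
Union: FOLLOW(Body) = { +, ;, [, ] }.

{ +, ;, [, ] }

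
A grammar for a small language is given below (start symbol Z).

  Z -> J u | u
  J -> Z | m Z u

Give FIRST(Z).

From Z -> J u: add FIRST(J) = { m, u }.
Z -> u contributes {u}.
Union: FIRST(Z) = { m, u }.

{ m, u }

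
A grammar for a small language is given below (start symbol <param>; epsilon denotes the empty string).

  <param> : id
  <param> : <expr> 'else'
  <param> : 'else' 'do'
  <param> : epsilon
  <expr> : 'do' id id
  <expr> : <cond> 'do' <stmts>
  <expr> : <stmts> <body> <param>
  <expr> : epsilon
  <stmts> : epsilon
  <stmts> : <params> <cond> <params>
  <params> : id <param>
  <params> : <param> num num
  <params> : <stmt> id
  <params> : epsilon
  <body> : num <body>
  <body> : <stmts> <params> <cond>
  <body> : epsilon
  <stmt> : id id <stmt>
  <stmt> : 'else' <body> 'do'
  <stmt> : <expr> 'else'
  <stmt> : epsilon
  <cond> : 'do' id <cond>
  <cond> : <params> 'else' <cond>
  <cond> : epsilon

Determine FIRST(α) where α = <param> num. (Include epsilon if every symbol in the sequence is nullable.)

Add FIRST(<param>)\{epsilon} = { 'do', 'else', id, num }; <param> is nullable, continue.
num is a terminal; add {num} and stop.

{ 'do', 'else', id, num }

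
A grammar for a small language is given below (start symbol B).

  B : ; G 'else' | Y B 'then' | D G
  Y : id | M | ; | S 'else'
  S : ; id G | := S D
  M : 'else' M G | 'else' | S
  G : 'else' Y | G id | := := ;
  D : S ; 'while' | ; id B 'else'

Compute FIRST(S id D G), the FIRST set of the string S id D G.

Add FIRST(S) = { :=, ; }; S is not nullable, stop.

{ :=, ; }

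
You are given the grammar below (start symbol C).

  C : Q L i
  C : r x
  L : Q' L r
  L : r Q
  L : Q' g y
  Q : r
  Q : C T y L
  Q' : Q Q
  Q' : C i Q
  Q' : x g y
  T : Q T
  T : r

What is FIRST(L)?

From L : Q' L r: add FIRST(Q') = { r, x }.
L : r Q contributes {r}.
From L : Q' g y: add FIRST(Q') = { r, x }.
Union: FIRST(L) = { r, x }.

{ r, x }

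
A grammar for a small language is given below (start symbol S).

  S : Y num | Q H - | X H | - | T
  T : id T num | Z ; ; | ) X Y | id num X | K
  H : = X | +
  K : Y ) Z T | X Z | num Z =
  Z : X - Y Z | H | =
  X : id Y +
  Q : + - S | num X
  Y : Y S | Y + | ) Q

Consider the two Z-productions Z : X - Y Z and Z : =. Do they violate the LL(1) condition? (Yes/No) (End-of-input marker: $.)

No

FIRST(X - Y Z) = { id } and FIRST(=) = { = }.
The FIRST sets are disjoint and neither alternative is nullable — no conflict.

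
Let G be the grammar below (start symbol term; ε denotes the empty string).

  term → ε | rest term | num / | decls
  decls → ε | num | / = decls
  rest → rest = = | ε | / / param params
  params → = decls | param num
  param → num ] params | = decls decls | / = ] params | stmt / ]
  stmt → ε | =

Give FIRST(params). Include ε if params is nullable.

params → = decls contributes {=}.
From params → param num: add FIRST(param) = { /, =, num }.
Union: FIRST(params) = { /, =, num }.

{ /, =, num }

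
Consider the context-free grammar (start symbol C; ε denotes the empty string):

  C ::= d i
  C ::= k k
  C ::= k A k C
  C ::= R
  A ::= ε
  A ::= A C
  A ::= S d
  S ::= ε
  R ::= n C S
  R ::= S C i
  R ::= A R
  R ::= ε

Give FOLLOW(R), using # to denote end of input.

{ #, d, i, k, n }

In C ::= R: R is at the end, add FOLLOW(C) = { #, d, i, k, n }.
In R ::= A R: R is at the end, add FOLLOW(R) = { #, d, i, k, n }.
Union: FOLLOW(R) = { #, d, i, k, n }.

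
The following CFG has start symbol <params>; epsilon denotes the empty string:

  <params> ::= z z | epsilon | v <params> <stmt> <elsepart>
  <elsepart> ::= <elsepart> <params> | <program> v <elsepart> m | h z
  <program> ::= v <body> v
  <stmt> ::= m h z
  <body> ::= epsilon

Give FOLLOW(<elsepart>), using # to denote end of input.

In <params> ::= v <params> <stmt> <elsepart>: <elsepart> is at the end, add FOLLOW(<params>) = { #, m, v, z }.
In <elsepart> ::= <elsepart> <params>: add FIRST(<params>)\{epsilon} = { v, z }.
  Since <params> is nullable, also add FOLLOW(<elsepart>) = { #, m, v, z }.
In <elsepart> ::= <program> v <elsepart> m: add FIRST(m) = { m }.
Union: FOLLOW(<elsepart>) = { #, m, v, z }.

{ #, m, v, z }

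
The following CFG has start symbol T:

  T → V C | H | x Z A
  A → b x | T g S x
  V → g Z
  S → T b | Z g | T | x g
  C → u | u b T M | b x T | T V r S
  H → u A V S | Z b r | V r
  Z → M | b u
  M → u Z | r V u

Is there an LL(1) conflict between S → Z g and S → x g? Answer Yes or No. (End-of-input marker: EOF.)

No

FIRST(Z g) = { b, r, u } and FIRST(x g) = { x }.
The FIRST sets are disjoint and neither alternative is nullable — no conflict.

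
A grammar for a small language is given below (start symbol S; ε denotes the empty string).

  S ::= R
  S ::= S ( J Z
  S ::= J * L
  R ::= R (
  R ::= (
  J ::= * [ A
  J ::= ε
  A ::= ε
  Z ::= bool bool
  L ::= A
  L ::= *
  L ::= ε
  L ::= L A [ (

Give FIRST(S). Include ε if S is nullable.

{ (, * }

From S ::= R: add FIRST(R) = { ( }.
From S ::= S ( J Z: add FIRST(S) = { (, * }.
From S ::= J * L: J nullable, take FIRST(J) ∪ {*} = { * }.
Union: FIRST(S) = { (, * }.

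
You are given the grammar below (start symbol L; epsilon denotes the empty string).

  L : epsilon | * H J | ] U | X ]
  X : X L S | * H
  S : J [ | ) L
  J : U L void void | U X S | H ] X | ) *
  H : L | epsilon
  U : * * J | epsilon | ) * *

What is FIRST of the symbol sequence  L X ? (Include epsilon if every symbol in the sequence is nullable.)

Add FIRST(L)\{epsilon} = { *, ] }; L is nullable, continue.
Add FIRST(X) = { * }; X is not nullable, stop.

{ *, ] }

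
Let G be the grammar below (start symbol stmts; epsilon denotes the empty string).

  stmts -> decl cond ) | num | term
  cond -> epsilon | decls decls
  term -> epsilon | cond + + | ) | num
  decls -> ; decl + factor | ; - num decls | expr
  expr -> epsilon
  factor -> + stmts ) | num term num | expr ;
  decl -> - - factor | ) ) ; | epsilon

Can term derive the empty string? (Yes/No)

Yes

term has an epsilon-production, so term ⇒ epsilon.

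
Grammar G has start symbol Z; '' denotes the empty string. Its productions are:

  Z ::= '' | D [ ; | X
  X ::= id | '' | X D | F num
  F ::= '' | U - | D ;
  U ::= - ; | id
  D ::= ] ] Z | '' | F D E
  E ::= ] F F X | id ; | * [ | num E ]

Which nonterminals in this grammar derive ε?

Directly nullable (have an ''-production): Z, X, F, D.
No other nonterminal has a production whose RHS symbols are all nullable.

{ D, F, X, Z }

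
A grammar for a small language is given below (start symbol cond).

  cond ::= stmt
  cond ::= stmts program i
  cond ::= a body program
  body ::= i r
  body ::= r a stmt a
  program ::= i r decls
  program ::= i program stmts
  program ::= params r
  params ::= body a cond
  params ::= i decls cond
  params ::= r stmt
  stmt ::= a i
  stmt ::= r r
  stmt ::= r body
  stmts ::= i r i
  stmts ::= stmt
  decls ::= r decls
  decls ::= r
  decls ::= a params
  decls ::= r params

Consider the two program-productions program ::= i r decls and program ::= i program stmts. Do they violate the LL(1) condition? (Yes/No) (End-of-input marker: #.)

Yes

FIRST(i r decls) = { i } and FIRST(i program stmts) = { i }.
Both contain i, so the two alternatives are not disjoint — LL(1) conflict.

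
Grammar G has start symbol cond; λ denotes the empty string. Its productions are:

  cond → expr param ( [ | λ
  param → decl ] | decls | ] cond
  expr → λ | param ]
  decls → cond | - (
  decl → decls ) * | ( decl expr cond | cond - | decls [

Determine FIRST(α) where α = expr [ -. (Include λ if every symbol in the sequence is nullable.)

Add FIRST(expr)\{λ} = { (, ), -, [, ] }; expr is nullable, continue.
[ is a terminal; add {[} and stop.

{ (, ), -, [, ] }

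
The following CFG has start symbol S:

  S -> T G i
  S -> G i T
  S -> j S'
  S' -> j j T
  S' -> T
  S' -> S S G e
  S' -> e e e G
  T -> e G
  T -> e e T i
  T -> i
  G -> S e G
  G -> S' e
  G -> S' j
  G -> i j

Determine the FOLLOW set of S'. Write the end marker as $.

{ $, e, i, j }

In S -> j S': S' is at the end, add FOLLOW(S) = { $, e, i, j }.
In G -> S' e: add FIRST(e) = { e }.
In G -> S' j: add FIRST(j) = { j }.
Union: FOLLOW(S') = { $, e, i, j }.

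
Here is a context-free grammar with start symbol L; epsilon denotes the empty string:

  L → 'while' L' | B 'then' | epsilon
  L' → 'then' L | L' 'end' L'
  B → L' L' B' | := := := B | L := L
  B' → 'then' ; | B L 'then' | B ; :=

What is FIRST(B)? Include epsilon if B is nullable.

{ 'then', 'while', := }

From B → L' L' B': add FIRST(L') = { 'then' }.
B → := := := B contributes {:=}.
From B → L := L: L nullable, take FIRST(L) ∪ {:=} = { 'then', 'while', := }.
Union: FIRST(B) = { 'then', 'while', := }.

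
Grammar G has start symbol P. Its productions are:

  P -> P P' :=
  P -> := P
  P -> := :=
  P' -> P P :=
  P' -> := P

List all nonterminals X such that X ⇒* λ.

{ } (none)

No nonterminal has an empty production or an RHS whose symbols are all nullable.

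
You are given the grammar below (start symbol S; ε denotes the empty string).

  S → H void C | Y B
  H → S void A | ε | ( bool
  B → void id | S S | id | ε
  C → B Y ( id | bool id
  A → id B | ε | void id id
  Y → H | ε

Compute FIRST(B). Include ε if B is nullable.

B → void id contributes {void}.
From B → S S: S, S nullable, take FIRST(S) ∪ FIRST(S) = { (, id, void }; also ε since the whole RHS is nullable.
B → id contributes {id}.
B → ε contributes ε.
Union: FIRST(B) = { (, id, void, ε }.

{ (, id, void, ε }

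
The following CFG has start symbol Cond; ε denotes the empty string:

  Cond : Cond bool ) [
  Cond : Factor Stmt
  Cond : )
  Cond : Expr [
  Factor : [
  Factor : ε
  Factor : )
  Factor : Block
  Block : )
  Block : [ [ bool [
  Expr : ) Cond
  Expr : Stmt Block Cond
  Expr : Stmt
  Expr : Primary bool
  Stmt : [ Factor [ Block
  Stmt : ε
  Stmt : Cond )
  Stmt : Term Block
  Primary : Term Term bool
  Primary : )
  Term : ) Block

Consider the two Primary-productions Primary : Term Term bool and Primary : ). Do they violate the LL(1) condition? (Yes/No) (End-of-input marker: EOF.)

Yes

FIRST(Term Term bool) = { ) } and FIRST()) = { ) }.
Both contain ), so the two alternatives are not disjoint — LL(1) conflict.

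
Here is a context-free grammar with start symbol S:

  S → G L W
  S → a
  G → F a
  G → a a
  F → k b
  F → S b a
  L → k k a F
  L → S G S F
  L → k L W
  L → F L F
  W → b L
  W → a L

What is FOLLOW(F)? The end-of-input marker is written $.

In G → F a: add FIRST(a) = { a }.
In L → k k a F: F is at the end, add FOLLOW(L) = { $, a, b, k }.
In L → S G S F: F is at the end, add FOLLOW(L) = { $, a, b, k }.
In L → F L F: add FIRST(L F) = { a, k }.
In L → F L F: F is at the end, add FOLLOW(L) = { $, a, b, k }.
Union: FOLLOW(F) = { $, a, b, k }.

{ $, a, b, k }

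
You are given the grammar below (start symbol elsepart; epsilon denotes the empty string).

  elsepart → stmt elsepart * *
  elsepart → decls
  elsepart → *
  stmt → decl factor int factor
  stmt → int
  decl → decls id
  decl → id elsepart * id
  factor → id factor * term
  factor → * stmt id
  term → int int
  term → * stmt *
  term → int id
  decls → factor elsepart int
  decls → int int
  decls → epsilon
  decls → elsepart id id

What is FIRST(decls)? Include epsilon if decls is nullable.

From decls → factor elsepart int: add FIRST(factor) = { *, id }.
decls → int int contributes {int}.
decls → epsilon contributes epsilon.
From decls → elsepart id id: elsepart nullable, take FIRST(elsepart) ∪ {id} = { *, id, int }.
Union: FIRST(decls) = { *, id, int, epsilon }.

{ *, id, int, epsilon }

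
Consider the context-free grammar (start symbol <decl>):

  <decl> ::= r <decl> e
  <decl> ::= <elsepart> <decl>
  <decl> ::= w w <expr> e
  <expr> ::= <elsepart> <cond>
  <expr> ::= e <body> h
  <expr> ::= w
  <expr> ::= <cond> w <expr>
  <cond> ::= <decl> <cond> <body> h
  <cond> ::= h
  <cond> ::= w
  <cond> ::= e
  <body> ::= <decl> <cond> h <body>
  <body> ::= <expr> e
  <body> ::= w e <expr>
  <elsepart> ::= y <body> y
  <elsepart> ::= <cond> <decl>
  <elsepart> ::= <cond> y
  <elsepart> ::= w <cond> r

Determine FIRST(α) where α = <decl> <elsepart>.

Add FIRST(<decl>) = { e, h, r, w, y }; <decl> is not nullable, stop.

{ e, h, r, w, y }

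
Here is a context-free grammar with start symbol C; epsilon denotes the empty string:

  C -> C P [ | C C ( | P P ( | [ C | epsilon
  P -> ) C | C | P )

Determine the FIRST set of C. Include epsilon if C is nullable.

From C -> C P [: C, P nullable, take FIRST(C) ∪ FIRST(P) ∪ {[} = { (, ), [ }.
From C -> C C (: C, C nullable, take FIRST(C) ∪ FIRST(C) ∪ {(} = { (, ), [ }.
From C -> P P (: P, P nullable, take FIRST(P) ∪ FIRST(P) ∪ {(} = { (, ), [ }.
C -> [ C contributes {[}.
C -> epsilon contributes epsilon.
Union: FIRST(C) = { (, ), [, epsilon }.

{ (, ), [, epsilon }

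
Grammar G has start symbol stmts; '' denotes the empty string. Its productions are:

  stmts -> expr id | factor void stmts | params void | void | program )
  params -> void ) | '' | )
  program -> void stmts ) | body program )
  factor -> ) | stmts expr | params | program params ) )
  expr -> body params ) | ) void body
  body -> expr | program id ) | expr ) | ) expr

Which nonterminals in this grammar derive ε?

Directly nullable (have an ''-production): params.
factor -> params with every symbol nullable, so factor is nullable.
No other nonterminal has a production whose RHS symbols are all nullable.

{ factor, params }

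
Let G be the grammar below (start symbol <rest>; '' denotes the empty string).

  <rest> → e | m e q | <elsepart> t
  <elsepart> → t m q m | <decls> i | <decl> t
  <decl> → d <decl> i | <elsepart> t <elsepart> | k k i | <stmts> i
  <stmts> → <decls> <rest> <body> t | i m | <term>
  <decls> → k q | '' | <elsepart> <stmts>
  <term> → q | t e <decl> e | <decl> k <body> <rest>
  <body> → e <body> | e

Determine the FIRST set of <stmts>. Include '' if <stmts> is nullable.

{ d, e, i, k, m, q, t }

From <stmts> → <decls> <rest> <body> t: <decls> nullable, take FIRST(<decls>) ∪ FIRST(<rest>) = { d, e, i, k, m, q, t }.
<stmts> → i m contributes {i}.
From <stmts> → <term>: add FIRST(<term>) = { d, e, i, k, m, q, t }.
Union: FIRST(<stmts>) = { d, e, i, k, m, q, t }.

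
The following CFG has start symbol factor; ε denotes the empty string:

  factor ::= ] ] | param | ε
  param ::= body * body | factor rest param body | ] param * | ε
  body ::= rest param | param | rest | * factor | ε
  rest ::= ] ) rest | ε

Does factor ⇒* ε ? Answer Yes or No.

factor has an ε-production, so factor ⇒ ε.

Yes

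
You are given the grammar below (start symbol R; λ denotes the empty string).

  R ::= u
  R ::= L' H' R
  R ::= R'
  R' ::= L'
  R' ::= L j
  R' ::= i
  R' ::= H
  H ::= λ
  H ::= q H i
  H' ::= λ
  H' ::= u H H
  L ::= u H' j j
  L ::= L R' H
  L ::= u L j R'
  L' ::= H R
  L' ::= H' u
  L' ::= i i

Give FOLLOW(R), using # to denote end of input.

{ #, i, j, q, u }

R is the start symbol, so # ∈ FOLLOW(R).
In R ::= L' H' R: R is at the end, add FOLLOW(R) = { #, i, j, q, u }.
In L' ::= H R: R is at the end, add FOLLOW(L') = { #, i, j, q, u }.
Union: FOLLOW(R) = { #, i, j, q, u }.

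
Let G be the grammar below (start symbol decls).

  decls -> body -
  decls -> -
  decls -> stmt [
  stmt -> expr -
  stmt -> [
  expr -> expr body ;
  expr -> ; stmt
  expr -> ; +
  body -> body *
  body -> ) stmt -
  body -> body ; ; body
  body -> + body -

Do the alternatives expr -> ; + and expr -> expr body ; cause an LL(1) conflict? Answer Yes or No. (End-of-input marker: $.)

FIRST(; +) = { ; } and FIRST(expr body ;) = { ; }.
Both contain ;, so the two alternatives are not disjoint — LL(1) conflict.

Yes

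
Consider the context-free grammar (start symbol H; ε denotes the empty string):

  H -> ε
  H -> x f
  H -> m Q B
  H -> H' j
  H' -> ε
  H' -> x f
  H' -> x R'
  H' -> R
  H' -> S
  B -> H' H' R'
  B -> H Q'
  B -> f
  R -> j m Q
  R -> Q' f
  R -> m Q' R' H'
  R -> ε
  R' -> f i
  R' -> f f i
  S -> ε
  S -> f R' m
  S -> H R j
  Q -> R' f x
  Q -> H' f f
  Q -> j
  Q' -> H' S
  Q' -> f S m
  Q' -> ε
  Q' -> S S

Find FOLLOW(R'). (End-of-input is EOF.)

In H' -> x R': R' is at the end, add FOLLOW(H') = { EOF, f, j, m, x }.
In B -> H' H' R': R' is at the end, add FOLLOW(B) = { EOF, f, j, m, x }.
In R -> m Q' R' H': add FIRST(H')\{ε} = { f, j, m, x }.
  Since H' is nullable, also add FOLLOW(R) = { EOF, f, j, m, x }.
In S -> f R' m: add FIRST(m) = { m }.
In Q -> R' f x: add FIRST(f x) = { f }.
Union: FOLLOW(R') = { EOF, f, j, m, x }.

{ EOF, f, j, m, x }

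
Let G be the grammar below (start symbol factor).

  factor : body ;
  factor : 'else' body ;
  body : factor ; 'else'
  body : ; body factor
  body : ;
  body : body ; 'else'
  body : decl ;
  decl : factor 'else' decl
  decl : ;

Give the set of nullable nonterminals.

{ } (none)

No nonterminal has an empty production or an RHS whose symbols are all nullable.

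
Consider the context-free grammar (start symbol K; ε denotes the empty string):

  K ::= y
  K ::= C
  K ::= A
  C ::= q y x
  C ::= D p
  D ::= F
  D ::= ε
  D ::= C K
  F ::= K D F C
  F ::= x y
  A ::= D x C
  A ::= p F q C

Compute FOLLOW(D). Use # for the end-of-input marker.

{ p, q, x, y }

In C ::= D p: add FIRST(p) = { p }.
In F ::= K D F C: add FIRST(F C) = { p, q, x, y }.
In A ::= D x C: add FIRST(x C) = { x }.
Union: FOLLOW(D) = { p, q, x, y }.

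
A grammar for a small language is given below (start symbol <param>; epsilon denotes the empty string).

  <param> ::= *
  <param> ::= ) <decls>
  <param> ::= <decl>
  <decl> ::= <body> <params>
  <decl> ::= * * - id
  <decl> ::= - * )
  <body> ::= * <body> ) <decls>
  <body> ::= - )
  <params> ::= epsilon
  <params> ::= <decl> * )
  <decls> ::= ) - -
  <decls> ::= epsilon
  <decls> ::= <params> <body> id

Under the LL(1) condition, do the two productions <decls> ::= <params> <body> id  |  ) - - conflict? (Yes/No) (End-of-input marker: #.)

No

FIRST(<params> <body> id) = { *, - } and FIRST() - -) = { ) }.
The FIRST sets are disjoint and neither alternative is nullable — no conflict.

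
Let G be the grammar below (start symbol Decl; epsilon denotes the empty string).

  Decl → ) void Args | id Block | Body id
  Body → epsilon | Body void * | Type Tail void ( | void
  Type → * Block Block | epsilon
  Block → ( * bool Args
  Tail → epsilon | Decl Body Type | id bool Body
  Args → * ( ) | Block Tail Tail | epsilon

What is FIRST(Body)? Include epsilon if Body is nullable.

Body → epsilon contributes epsilon.
From Body → Body void *: Body nullable, take FIRST(Body) ∪ {void} = { ), *, id, void }.
From Body → Type Tail void (: Type, Tail nullable, take FIRST(Type) ∪ FIRST(Tail) ∪ {void} = { ), *, id, void }.
Body → void contributes {void}.
Union: FIRST(Body) = { ), *, id, void, epsilon }.

{ ), *, id, void, epsilon }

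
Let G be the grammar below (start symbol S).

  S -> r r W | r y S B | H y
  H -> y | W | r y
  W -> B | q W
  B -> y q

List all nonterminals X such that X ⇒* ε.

No nonterminal has an empty production or an RHS whose symbols are all nullable.

{ } (none)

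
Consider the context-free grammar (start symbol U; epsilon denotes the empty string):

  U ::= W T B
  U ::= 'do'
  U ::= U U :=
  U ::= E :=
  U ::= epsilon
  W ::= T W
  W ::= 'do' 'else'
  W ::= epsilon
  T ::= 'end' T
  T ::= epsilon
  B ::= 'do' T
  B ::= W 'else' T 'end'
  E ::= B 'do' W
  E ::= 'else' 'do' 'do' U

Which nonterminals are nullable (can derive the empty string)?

Directly nullable (have an epsilon-production): U, W, T.
No other nonterminal has a production whose RHS symbols are all nullable.

{ T, U, W }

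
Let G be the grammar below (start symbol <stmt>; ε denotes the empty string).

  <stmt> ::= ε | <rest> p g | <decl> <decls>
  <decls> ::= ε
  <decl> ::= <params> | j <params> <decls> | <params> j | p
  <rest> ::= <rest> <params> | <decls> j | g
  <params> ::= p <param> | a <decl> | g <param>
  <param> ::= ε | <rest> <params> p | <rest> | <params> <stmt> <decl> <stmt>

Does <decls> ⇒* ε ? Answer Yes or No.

Yes

<decls> has an ε-production, so <decls> ⇒ ε.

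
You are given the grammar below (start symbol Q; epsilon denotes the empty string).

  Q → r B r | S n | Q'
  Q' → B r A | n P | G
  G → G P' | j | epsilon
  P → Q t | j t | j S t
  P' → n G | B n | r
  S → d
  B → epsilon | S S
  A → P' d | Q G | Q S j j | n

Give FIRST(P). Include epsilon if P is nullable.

From P → Q t: Q nullable, take FIRST(Q) ∪ {t} = { d, j, n, r, t }.
P → j t contributes {j}.
P → j S t contributes {j}.
Union: FIRST(P) = { d, j, n, r, t }.

{ d, j, n, r, t }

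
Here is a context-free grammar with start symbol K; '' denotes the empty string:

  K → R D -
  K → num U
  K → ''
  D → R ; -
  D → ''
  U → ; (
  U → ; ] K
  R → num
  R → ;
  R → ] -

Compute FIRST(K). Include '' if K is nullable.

From K → R D -: add FIRST(R) = { ;, ], num }.
K → num U contributes {num}.
K → '' contributes ''.
Union: FIRST(K) = { ;, ], num, '' }.

{ ;, ], num, '' }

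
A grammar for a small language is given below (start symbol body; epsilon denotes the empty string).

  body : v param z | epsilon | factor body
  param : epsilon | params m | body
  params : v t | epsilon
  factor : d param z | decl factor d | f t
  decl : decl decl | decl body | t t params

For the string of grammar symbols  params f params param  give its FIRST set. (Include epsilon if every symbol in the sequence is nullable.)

{ f, v }

Add FIRST(params)\{epsilon} = { v }; params is nullable, continue.
f is a terminal; add {f} and stop.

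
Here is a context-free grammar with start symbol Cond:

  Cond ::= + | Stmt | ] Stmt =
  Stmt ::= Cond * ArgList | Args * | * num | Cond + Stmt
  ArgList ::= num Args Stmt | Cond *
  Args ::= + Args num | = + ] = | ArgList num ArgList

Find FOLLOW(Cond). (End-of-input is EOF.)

{ EOF, *, + }

Cond is the start symbol, so EOF ∈ FOLLOW(Cond).
In Stmt ::= Cond * ArgList: add FIRST(* ArgList) = { * }.
In Stmt ::= Cond + Stmt: add FIRST(+ Stmt) = { + }.
In ArgList ::= Cond *: add FIRST(*) = { * }.
Union: FOLLOW(Cond) = { EOF, *, + }.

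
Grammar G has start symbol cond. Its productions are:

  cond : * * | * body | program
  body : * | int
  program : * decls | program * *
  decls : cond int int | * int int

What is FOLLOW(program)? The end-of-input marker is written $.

{ $, *, int }

In cond : program: program is at the end, add FOLLOW(cond) = { $, int }.
In program : program * *: add FIRST(* *) = { * }.
Union: FOLLOW(program) = { $, *, int }.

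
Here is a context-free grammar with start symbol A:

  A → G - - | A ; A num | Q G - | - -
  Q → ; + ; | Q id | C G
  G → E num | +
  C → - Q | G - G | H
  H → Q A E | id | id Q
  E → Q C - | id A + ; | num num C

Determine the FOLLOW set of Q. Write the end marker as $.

In A → Q G -: add FIRST(G -) = { +, -, ;, id, num }.
In Q → Q id: add FIRST(id) = { id }.
In C → - Q: Q is at the end, add FOLLOW(C) = { +, -, ;, id, num }.
In H → Q A E: add FIRST(A E) = { +, -, ;, id, num }.
In H → id Q: Q is at the end, add FOLLOW(H) = { +, -, ;, id, num }.
In E → Q C -: add FIRST(C -) = { +, -, ;, id, num }.
Union: FOLLOW(Q) = { +, -, ;, id, num }.

{ +, -, ;, id, num }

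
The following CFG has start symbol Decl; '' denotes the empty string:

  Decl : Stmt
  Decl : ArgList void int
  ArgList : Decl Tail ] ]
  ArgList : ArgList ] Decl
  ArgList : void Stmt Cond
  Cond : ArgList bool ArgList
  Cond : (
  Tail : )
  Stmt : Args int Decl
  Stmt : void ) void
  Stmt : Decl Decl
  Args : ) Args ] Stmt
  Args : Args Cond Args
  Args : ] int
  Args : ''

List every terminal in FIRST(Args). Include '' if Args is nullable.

{ (, ), ], int, void, '' }

Args : ) Args ] Stmt contributes {)}.
From Args : Args Cond Args: Args nullable, take FIRST(Args) ∪ FIRST(Cond) = { (, ), ], int, void }.
Args : ] int contributes {]}.
Args : '' contributes ''.
Union: FIRST(Args) = { (, ), ], int, void, '' }.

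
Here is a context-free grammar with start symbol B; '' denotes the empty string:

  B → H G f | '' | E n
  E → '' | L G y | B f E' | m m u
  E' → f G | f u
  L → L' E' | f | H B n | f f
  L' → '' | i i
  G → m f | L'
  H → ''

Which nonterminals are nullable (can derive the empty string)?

Directly nullable (have an ''-production): B, E, L', H.
G → L' with every symbol nullable, so G is nullable.
No other nonterminal has a production whose RHS symbols are all nullable.

{ B, E, G, H, L' }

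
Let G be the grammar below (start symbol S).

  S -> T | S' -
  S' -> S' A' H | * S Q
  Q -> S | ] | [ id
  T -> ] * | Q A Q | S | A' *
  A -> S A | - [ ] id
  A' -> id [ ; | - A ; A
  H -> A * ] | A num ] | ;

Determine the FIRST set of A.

{ *, -, [, ], id }

From A -> S A: add FIRST(S) = { *, -, [, ], id }.
A -> - [ ] id contributes {-}.
Union: FIRST(A) = { *, -, [, ], id }.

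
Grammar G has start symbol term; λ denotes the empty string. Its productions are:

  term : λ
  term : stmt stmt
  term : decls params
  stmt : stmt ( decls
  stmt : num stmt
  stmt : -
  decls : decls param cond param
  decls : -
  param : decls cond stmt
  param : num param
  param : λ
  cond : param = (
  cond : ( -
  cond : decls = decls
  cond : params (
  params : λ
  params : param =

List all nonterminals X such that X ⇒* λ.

{ param, params, term }

Directly nullable (have an λ-production): term, param, params.
No other nonterminal has a production whose RHS symbols are all nullable.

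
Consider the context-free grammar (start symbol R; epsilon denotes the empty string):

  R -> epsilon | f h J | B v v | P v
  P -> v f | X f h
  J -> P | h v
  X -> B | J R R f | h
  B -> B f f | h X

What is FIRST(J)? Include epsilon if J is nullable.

{ h, v }

From J -> P: add FIRST(P) = { h, v }.
J -> h v contributes {h}.
Union: FIRST(J) = { h, v }.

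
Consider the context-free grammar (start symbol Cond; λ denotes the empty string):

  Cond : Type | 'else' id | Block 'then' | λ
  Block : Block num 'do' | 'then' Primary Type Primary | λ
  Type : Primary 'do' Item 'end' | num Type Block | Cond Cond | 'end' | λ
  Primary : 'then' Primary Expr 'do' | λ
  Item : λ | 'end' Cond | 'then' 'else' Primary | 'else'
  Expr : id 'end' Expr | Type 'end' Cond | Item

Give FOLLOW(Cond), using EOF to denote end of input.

Cond is the start symbol, so EOF ∈ FOLLOW(Cond).
In Type : Cond Cond: add FIRST(Cond)\{λ} = { 'do', 'else', 'end', 'then', num }.
  Since Cond is nullable, also add FOLLOW(Type) = { EOF, 'do', 'else', 'end', 'then', num }.
In Type : Cond Cond: Cond is at the end, add FOLLOW(Type) = { EOF, 'do', 'else', 'end', 'then', num }.
In Item : 'end' Cond: Cond is at the end, add FOLLOW(Item) = { 'do', 'end' }.
In Expr : Type 'end' Cond: Cond is at the end, add FOLLOW(Expr) = { 'do' }.
Union: FOLLOW(Cond) = { EOF, 'do', 'else', 'end', 'then', num }.

{ EOF, 'do', 'else', 'end', 'then', num }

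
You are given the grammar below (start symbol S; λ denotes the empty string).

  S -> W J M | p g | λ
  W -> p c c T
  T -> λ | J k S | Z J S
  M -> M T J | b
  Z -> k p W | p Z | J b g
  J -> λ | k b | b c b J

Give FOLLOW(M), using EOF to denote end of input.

{ EOF, b, k, p }

In S -> W J M: M is at the end, add FOLLOW(S) = { EOF, b, k, p }.
In M -> M T J: add FIRST(T J)\{λ} = { b, k, p }.
  Since T J is nullable, also add FOLLOW(M) = { EOF, b, k, p }.
Union: FOLLOW(M) = { EOF, b, k, p }.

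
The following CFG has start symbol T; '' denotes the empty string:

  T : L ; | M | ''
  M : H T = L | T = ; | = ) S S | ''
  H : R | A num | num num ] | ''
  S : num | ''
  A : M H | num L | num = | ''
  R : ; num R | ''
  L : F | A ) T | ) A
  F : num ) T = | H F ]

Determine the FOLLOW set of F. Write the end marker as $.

{ $, ), ;, =, ], num }

In L : F: F is at the end, add FOLLOW(L) = { $, ), ;, =, num }.
In F : H F ]: add FIRST(]) = { ] }.
Union: FOLLOW(F) = { $, ), ;, =, ], num }.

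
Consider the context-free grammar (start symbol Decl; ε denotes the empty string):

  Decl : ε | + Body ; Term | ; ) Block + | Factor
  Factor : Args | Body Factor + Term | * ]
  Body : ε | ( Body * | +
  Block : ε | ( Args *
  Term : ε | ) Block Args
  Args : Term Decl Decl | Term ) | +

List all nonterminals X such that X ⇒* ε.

Directly nullable (have an ε-production): Decl, Body, Block, Term.
Args : Term Decl Decl with every symbol nullable, so Args is nullable.
Factor : Args with every symbol nullable, so Factor is nullable.

{ Args, Block, Body, Decl, Factor, Term }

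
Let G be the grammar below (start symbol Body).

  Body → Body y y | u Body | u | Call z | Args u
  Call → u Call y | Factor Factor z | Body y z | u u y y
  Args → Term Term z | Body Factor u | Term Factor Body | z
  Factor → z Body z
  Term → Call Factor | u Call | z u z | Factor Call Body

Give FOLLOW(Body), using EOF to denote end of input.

Body is the start symbol, so EOF ∈ FOLLOW(Body).
In Body → Body y y: add FIRST(y y) = { y }.
In Body → u Body: Body is at the end, add FOLLOW(Body) = { EOF, u, y, z }.
In Call → Body y z: add FIRST(y z) = { y }.
In Args → Body Factor u: add FIRST(Factor u) = { z }.
In Args → Term Factor Body: Body is at the end, add FOLLOW(Args) = { u }.
In Factor → z Body z: add FIRST(z) = { z }.
In Term → Factor Call Body: Body is at the end, add FOLLOW(Term) = { u, z }.
Union: FOLLOW(Body) = { EOF, u, y, z }.

{ EOF, u, y, z }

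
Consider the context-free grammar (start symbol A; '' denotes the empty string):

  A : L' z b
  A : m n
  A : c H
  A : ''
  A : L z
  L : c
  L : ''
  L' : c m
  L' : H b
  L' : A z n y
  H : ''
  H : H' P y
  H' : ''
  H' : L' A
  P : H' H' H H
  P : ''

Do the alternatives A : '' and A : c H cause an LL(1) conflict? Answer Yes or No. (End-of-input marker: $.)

FIRST('') = { '' } and FIRST(c H) = { c }.
The first alternative is nullable and FOLLOW(A) = { $, b, c, m, y, z } shares c with FIRST of the second — conflict.

Yes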